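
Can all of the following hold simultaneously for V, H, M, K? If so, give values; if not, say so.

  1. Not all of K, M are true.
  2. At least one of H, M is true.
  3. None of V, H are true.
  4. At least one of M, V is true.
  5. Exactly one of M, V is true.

V = False, H = False, M = True, K = False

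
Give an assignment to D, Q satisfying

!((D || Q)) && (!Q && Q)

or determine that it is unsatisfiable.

Case Q = True: the conjunct !((D || Q)) becomes !((D || True)) = False.
Case Q = False: the conjunct Q is False.
Both cases fail — unsatisfiable.

No satisfying assignment exists.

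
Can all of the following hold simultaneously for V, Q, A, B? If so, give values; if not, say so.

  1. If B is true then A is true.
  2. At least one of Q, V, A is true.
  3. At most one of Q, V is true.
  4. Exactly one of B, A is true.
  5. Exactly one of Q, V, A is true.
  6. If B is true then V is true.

V=F, Q=F, A=T, B=F

  (1) B=F ⇒ A: vacuous ✓
  (2) {Q, V, A}: 1 true — at least one ✓
  (3) {Q, V}: 0 true — at most one ✓
  (4) {B, A}: 1 true — exactly one ✓
  (5) {Q, V, A}: 1 true — exactly one ✓
  (6) B=F ⇒ V: vacuous ✓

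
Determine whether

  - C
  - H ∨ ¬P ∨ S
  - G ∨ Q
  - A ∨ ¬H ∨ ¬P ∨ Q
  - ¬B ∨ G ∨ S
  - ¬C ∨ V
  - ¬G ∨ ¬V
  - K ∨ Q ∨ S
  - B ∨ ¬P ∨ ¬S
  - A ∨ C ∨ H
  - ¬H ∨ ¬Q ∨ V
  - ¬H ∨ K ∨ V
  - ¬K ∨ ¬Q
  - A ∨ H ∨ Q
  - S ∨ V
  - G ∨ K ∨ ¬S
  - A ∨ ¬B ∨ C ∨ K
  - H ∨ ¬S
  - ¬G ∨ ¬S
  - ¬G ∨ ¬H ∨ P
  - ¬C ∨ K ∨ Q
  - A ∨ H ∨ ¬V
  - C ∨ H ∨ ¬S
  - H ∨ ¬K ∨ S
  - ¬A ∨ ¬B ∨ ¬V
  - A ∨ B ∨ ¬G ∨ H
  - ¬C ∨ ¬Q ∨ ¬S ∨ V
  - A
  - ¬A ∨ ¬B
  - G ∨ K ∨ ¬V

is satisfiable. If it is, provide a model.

Case C = True:
  (¬C ∨ V) forces V = True.
  (¬G ∨ ¬V) forces G = False.
  (G ∨ Q) forces Q = True.
  (¬K ∨ ¬Q) forces K = False.
  Clause (G ∨ K ∨ ¬V) is falsified — contradiction.
Case C = False:
  Clause (C) is falsified — contradiction.
Both cases fail, so the formula is unsatisfiable.

No satisfying assignment exists.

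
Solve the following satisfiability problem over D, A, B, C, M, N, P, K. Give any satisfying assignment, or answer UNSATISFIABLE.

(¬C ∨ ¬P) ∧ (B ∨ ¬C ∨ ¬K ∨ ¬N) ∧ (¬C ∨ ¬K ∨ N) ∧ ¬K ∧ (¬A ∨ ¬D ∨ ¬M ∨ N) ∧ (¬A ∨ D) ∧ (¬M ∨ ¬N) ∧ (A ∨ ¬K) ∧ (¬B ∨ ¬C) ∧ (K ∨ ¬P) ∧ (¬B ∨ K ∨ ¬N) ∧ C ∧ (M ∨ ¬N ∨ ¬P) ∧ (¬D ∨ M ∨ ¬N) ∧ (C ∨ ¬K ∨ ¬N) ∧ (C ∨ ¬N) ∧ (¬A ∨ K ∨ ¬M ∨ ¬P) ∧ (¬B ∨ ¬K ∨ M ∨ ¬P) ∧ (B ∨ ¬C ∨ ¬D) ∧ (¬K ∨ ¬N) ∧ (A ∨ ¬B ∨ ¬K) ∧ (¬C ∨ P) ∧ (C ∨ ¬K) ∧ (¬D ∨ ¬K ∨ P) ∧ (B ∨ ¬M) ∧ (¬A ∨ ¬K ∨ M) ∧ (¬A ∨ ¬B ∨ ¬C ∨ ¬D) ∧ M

Case C = True:
  (¬C ∨ ¬P) forces P = False.
  Clause (¬C ∨ P) is falsified — contradiction.
Case C = False:
  Clause (C) is falsified — contradiction.
Both cases fail, so the formula is unsatisfiable.

The formula is unsatisfiable.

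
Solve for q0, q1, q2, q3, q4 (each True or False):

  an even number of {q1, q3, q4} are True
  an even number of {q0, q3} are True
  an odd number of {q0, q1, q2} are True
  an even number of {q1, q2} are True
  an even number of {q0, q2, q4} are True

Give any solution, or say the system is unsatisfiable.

q0: True, q1: True, q2: True, q3: True, q4: False

{q1, q3, q4}: 2 true → even ✓
{q0, q3}: 2 true → even ✓
{q0, q1, q2}: 3 true → odd ✓
{q1, q2}: 2 true → even ✓
{q0, q2, q4}: 2 true → even ✓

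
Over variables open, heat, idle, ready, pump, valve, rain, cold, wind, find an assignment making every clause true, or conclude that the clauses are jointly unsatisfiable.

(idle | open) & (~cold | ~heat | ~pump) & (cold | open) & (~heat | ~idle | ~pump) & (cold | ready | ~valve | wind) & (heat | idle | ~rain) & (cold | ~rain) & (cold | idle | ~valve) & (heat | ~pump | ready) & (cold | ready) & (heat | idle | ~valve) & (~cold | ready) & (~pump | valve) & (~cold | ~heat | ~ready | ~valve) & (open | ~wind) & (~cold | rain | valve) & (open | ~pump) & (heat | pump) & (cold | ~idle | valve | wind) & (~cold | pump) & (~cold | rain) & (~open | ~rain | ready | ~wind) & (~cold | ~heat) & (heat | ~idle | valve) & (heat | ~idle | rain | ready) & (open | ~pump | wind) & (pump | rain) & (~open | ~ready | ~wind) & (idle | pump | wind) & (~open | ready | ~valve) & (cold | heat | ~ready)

open = True; heat = False; idle = True; ready = True; pump = True; valve = True; rain = True; cold = True; wind = False

Set open = True.
Set heat = False.
  then (heat | pump) forces pump = True.
  then (heat | ~pump | ready) forces ready = True.
  then (~pump | valve) forces valve = True.
  then (~open | ~ready | ~wind) forces wind = False.
  then (cold | heat | ~ready) forces cold = True.
  then (heat | idle | ~valve) forces idle = True.
  then (~cold | rain) forces rain = True.
All clauses satisfied.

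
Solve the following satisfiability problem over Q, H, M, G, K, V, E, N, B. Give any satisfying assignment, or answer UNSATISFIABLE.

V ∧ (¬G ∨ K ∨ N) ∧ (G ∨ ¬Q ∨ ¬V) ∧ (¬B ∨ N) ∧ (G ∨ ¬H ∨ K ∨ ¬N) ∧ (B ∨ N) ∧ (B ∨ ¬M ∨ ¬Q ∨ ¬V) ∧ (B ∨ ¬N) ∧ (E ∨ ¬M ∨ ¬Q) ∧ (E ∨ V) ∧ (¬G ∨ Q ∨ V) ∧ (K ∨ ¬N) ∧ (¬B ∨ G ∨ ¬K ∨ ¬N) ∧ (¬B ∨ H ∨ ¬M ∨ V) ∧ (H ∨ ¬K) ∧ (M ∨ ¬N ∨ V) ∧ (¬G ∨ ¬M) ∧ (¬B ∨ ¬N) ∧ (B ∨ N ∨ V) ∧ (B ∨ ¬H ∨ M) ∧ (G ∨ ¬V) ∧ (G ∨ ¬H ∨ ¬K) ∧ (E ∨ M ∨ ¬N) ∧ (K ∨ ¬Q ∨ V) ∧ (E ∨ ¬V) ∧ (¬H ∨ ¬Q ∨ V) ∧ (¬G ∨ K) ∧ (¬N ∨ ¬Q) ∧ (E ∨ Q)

Case N = True:
  (V) forces V = True.
  (B ∨ ¬N) forces B = True.
  Clause (¬B ∨ ¬N) is falsified — contradiction.
Case N = False:
  (V) forces V = True.
  (¬B ∨ N) forces B = False.
  Clause (B ∨ N) is falsified — contradiction.
Both cases fail, so the formula is unsatisfiable.

No satisfying assignment exists.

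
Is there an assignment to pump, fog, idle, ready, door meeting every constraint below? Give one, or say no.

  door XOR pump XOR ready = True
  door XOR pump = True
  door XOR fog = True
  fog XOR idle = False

pump = False, fog = False, idle = False, ready = False, door = True

door XOR pump XOR ready = T XOR F XOR F = True ✓
door XOR pump = T XOR F = True ✓
door XOR fog = T XOR F = True ✓
fog XOR idle = F XOR F = False ✓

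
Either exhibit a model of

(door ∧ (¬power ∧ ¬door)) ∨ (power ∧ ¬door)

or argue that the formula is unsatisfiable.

door = False, power = True

  (door ∧ (¬power ∧ ¬door)) ∨ (power ∧ ¬door) = True
    door ∧ (¬power ∧ ¬door) = False
      ¬power ∧ ¬door = False
        ¬power = False
        ¬door = True
    power ∧ ¬door = True
      ¬door = True
The formula evaluates to True.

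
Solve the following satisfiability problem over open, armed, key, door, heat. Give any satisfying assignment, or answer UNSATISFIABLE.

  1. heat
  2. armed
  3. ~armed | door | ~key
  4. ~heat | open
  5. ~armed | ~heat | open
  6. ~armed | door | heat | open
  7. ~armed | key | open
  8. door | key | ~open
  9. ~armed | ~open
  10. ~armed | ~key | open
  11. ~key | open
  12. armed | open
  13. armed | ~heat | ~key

The formula is unsatisfiable.

Case armed = True:
  (heat) forces heat = True.
  (~heat | open) forces open = True.
  Clause (~armed | ~open) is falsified — contradiction.
Case armed = False:
  Clause (armed) is falsified — contradiction.
Both cases fail, so the formula is unsatisfiable.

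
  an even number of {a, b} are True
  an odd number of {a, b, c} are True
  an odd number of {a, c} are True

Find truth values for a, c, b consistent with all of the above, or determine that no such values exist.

a = False, c = True, b = False

{a, b}: 0 true → even ✓
{a, b, c}: 1 true → odd ✓
{a, c}: 1 true → odd ✓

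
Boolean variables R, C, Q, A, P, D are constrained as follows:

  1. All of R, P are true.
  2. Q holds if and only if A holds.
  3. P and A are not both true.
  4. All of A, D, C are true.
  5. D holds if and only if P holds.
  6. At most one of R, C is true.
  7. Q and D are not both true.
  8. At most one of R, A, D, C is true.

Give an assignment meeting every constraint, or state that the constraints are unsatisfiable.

Case C = True:
  (1) forces R = True.
  Constraint (6) is violated (R=T, C=T) — contradiction.
Case C = False:
  Constraint (4) is violated (C=F) — contradiction.
Both cases fail — unsatisfiable.

No satisfying assignment exists.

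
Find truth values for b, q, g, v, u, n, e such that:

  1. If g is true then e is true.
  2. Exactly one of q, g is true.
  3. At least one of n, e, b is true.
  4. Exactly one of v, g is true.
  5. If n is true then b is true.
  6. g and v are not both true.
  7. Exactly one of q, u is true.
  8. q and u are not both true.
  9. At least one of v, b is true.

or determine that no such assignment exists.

b: False, q: True, g: False, v: True, u: False, n: False, e: True

  (1) g=F ⇒ e: vacuous ✓
  (2) {q, g}: 1 true — exactly one ✓
  (3) {n, e, b}: 1 true — at least one ✓
  (4) {v, g}: 1 true — exactly one ✓
  (5) n=F ⇒ b: vacuous ✓
  (6) g=F, v=T — not both ✓
  (7) {q, u}: 1 true — exactly one ✓
  (8) q=T, u=F — not both ✓
  (9) {v, b}: 1 true — at least one ✓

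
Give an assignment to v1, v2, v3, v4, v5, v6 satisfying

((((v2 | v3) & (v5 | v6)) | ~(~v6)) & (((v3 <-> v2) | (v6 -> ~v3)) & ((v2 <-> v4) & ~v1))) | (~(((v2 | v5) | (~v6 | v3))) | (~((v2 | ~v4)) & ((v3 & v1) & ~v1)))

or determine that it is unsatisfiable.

v1 = False, v2 = False, v3 = False, v4 = True, v5 = False, v6 = True

  ((((v2 | v3) & (v5 | v6)) | ~(~v6)) & (((v3 <-> v2) | (v6 -> ~v3)) & ((v2 <-> v4) & ~v1))) | (~(((v2 | v5) | (~v6 | v3))) | (~((v2 | ~v4)) & ((v3 & v1) & ~v1))) = True
    (((v2 | v3) & (v5 | v6)) | ~(~v6)) & (((v3 <-> v2) | (v6 -> ~v3)) & ((v2 <-> v4) & ~v1)) = False
      ((v2 | v3) & (v5 | v6)) | ~(~v6) = True
        (v2 | v3) & (v5 | v6) = False
          v2 | v3 = False
          v5 | v6 = True
        ~(~v6) = True
          ~v6 = False
      ((v3 <-> v2) | (v6 -> ~v3)) & ((v2 <-> v4) & ~v1) = False
        (v3 <-> v2) | (v6 -> ~v3) = True
          v3 <-> v2 = True
          v6 -> ~v3 = True
            ~v3 = True
        (v2 <-> v4) & ~v1 = False
          v2 <-> v4 = False
          ~v1 = True
    ~(((v2 | v5) | (~v6 | v3))) | (~((v2 | ~v4)) & ((v3 & v1) & ~v1)) = True
      ~(((v2 | v5) | (~v6 | v3))) = True
        (v2 | v5) | (~v6 | v3) = False
          v2 | v5 = False
          ~v6 | v3 = False
            ~v6 = False
      ~((v2 | ~v4)) & ((v3 & v1) & ~v1) = False
        ~((v2 | ~v4)) = True
          v2 | ~v4 = False
            ~v4 = False
        (v3 & v1) & ~v1 = False
          v3 & v1 = False
          ~v1 = True
The formula evaluates to True.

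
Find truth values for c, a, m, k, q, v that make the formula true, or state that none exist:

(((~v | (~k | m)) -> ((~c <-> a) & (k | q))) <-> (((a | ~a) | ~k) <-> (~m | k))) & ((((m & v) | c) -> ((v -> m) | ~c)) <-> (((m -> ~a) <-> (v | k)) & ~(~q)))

c=T; a=F; m=T; k=T; q=T; v=T

  ((~v | (~k | m)) -> ((~c <-> a) & (k | q))) <-> (((a | ~a) | ~k) <-> (~m | k)) = True
    (~v | (~k | m)) -> ((~c <-> a) & (k | q)) = True
      ~v | (~k | m) = True
        ~v = False
        ~k | m = True
          ~k = False
      (~c <-> a) & (k | q) = True
        ~c <-> a = True
          ~c = False
        k | q = True
    ((a | ~a) | ~k) <-> (~m | k) = True
      (a | ~a) | ~k = True
        a | ~a = True
          ~a = True
        ~k = False
      ~m | k = True
        ~m = False
  (((m & v) | c) -> ((v -> m) | ~c)) <-> (((m -> ~a) <-> (v | k)) & ~(~q)) = True
    ((m & v) | c) -> ((v -> m) | ~c) = True
      (m & v) | c = True
        m & v = True
      (v -> m) | ~c = True
        v -> m = True
        ~c = False
    ((m -> ~a) <-> (v | k)) & ~(~q) = True
      (m -> ~a) <-> (v | k) = True
        m -> ~a = True
          ~a = True
        v | k = True
      ~(~q) = True
        ~q = False
Both conjuncts True, so the formula holds.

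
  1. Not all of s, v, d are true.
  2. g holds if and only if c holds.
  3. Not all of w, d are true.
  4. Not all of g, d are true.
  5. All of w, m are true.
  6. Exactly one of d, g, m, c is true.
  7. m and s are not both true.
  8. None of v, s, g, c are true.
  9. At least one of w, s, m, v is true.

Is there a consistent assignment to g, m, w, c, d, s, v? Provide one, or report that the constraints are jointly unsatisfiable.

g = False; m = True; w = True; c = False; d = False; s = False; v = False

  (1) {s, v, d}: 0/3 true — not all ✓
  (2) g=F, c=F — same ✓
  (3) {w, d}: 1/2 true — not all ✓
  (4) {g, d}: 0/2 true — not all ✓
  (5) {w, m}: all 2 true ✓
  (6) {d, g, m, c}: 1 true — exactly one ✓
  (7) m=T, s=F — not both ✓
  (8) {v, s, g, c}: 0 true — none ✓
  (9) {w, s, m, v}: 2 true — at least one ✓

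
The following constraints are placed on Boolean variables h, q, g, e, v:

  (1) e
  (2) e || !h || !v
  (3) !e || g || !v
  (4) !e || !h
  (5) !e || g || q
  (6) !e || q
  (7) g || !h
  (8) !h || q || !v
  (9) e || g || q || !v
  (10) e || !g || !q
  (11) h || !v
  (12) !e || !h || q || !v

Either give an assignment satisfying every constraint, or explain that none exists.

Unit clause (e) forces e = True.
In (!e || !h) only !h is left, so h = False.
In (!e || q) only q is left, so q = True.
In (h || !v) only !v is left, so v = False.
Set g = False.
All clauses satisfied.

h = False, q = True, g = False, e = True, v = False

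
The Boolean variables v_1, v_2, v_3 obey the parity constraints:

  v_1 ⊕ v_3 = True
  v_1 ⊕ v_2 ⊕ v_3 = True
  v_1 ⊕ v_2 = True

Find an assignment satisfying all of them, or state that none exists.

v_1 = True; v_2 = False; v_3 = False

v_1 ⊕ v_3 = T ⊕ F = True ✓
v_1 ⊕ v_2 ⊕ v_3 = T ⊕ F ⊕ F = True ✓
v_1 ⊕ v_2 = T ⊕ F = True ✓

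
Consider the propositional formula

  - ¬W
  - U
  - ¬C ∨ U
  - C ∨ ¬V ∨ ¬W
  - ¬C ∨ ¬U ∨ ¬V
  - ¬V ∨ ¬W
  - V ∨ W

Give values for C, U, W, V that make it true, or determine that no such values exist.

Unit clause (¬W) forces W = False.
Unit clause (U) forces U = True.
In (V ∨ W) only V is left, so V = True.
In (¬C ∨ ¬U ∨ ¬V) only ¬C is left, so C = False.
All clauses satisfied.

C = False, U = True, W = False, V = True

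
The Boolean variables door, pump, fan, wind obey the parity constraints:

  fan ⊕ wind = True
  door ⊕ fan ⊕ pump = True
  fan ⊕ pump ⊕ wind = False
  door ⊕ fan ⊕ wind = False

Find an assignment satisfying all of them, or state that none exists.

door = True, pump = True, fan = True, wind = False

fan ⊕ wind = T ⊕ F = True ✓
door ⊕ fan ⊕ pump = T ⊕ T ⊕ T = True ✓
fan ⊕ pump ⊕ wind = T ⊕ T ⊕ F = False ✓
door ⊕ fan ⊕ wind = T ⊕ T ⊕ F = False ✓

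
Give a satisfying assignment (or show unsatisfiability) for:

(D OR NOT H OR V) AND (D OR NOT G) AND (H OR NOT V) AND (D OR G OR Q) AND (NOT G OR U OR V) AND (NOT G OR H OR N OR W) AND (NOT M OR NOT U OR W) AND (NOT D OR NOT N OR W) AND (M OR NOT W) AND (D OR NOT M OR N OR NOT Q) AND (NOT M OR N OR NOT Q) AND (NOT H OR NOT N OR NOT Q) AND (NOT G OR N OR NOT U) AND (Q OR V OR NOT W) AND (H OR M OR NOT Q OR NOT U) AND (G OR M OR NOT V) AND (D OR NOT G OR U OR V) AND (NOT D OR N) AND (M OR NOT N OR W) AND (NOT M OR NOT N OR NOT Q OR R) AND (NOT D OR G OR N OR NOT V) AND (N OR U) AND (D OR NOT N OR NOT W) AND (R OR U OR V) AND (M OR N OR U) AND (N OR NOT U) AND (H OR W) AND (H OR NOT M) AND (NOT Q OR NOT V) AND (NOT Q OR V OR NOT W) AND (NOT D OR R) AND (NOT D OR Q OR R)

R=T; D=T; V=T; Q=F; H=T; G=T; M=T; U=T; N=T; W=T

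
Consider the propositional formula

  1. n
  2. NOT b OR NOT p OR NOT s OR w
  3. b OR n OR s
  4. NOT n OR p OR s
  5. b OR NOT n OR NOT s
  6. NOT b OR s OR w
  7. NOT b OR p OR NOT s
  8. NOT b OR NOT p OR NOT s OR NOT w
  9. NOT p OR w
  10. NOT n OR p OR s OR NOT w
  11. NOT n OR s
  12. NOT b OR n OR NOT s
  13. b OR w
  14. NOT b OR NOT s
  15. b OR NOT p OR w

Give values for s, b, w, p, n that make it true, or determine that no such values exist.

Unsatisfiable

Case n = True:
  (NOT n OR s) forces s = True.
  (b OR NOT n OR NOT s) forces b = True.
  Clause (NOT b OR NOT s) is falsified — contradiction.
Case n = False:
  Clause (n) is falsified — contradiction.
Both cases fail, so the formula is unsatisfiable.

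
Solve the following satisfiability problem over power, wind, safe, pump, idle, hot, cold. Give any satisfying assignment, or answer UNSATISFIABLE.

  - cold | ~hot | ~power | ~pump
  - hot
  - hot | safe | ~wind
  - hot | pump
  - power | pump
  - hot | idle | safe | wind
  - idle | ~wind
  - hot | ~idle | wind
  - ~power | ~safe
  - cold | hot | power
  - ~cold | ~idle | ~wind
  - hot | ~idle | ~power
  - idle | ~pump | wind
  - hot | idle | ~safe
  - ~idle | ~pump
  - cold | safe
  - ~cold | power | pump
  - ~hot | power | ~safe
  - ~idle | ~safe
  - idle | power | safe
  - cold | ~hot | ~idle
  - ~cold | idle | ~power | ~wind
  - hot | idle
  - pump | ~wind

Unit clause (hot) forces hot = True.
Set power = True.
  then (~power | ~safe) forces safe = False.
  then (cold | safe) forces cold = True.
Set wind = False.
Try pump = True:
  (idle | ~pump | wind) forces idle = True.
  clause (~idle | ~pump) is falsified — backtrack.
So pump = False.
Set idle = True.
All clauses satisfied.

power = True, wind = False, safe = False, pump = False, idle = True, hot = True, cold = True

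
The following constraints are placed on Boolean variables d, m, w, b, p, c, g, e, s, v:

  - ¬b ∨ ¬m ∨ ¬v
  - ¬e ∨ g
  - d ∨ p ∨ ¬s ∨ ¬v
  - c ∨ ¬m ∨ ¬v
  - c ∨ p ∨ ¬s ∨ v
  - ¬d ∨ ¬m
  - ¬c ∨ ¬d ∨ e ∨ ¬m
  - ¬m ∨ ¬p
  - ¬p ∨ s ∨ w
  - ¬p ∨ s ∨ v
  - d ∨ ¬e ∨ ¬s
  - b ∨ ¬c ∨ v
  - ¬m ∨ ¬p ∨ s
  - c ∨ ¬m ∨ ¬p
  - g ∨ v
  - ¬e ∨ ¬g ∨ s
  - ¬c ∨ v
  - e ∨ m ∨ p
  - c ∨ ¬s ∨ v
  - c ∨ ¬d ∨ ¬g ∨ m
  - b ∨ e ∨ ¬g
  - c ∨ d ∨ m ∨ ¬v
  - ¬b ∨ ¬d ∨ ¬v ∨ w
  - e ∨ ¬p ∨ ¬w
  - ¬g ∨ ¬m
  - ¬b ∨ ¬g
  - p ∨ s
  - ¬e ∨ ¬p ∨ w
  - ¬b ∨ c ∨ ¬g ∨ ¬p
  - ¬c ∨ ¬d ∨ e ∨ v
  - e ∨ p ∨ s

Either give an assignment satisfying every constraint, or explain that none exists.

d=T; m=F; w=F; b=F; p=T; c=F; g=F; e=F; s=T; v=T

Set d = True.
  then (¬d ∨ ¬m) forces m = False.
Set w = False.
Try b = True:
  (¬b ∨ ¬d ∨ ¬v ∨ w) forces v = False.
  (g ∨ v) forces g = True.
  clause (¬b ∨ ¬g) is falsified — backtrack.
So b = False.
Set p = True.
  then (¬p ∨ s ∨ w) forces s = True.
  then (¬e ∨ ¬p ∨ w) forces e = False.
  then (b ∨ e ∨ ¬g) forces g = False.
  then (g ∨ v) forces v = True.
Set c = False.
All clauses satisfied.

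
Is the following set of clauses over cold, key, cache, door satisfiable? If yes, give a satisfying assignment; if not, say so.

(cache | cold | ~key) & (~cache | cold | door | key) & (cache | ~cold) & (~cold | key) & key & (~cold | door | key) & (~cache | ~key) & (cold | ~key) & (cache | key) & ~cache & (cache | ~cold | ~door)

Unsatisfiable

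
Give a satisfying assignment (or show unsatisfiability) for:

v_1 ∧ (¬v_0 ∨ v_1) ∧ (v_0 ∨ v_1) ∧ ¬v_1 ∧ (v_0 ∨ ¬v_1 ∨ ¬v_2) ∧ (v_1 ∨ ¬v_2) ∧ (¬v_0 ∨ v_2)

Case v_1 = True:
  Clause (¬v_1) is falsified — contradiction.
Case v_1 = False:
  Clause (v_1) is falsified — contradiction.
Both cases fail, so the formula is unsatisfiable.

UNSATISFIABLE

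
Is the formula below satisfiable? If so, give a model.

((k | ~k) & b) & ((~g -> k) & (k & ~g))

b = True; g = False; k = True

  (k | ~k) & b = True
    k | ~k = True
      ~k = False
  (~g -> k) & (k & ~g) = True
    ~g -> k = True
      ~g = True
    k & ~g = True
      ~g = True
Both conjuncts True, so the formula holds.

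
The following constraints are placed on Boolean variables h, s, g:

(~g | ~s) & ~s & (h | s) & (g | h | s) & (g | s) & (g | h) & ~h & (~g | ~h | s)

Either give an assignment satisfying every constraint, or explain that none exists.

UNSATISFIABLE

Case h = True:
  Clause (~h) is falsified — contradiction.
Case h = False:
  (~s) forces s = False.
  Clause (h | s) is falsified — contradiction.
Both cases fail, so the formula is unsatisfiable.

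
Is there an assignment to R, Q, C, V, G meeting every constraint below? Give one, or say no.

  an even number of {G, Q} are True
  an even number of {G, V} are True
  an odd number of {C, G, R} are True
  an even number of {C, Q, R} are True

Adding constraints 1, 3, 4 mod 2: every variable appears an even number of times on the left, so the left side is 0.
But the right sides sum to 1 (mod 2). 0 ≠ 1 — the system is inconsistent.

The formula is unsatisfiable.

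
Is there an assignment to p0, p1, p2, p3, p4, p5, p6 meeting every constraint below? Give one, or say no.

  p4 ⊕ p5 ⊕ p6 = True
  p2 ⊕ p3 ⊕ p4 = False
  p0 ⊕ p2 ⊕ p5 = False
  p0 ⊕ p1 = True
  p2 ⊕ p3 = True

p0=F; p1=T; p2=T; p3=F; p4=T; p5=T; p6=T

p4 ⊕ p5 ⊕ p6 = T ⊕ T ⊕ T = True ✓
p2 ⊕ p3 ⊕ p4 = T ⊕ F ⊕ T = False ✓
p0 ⊕ p2 ⊕ p5 = F ⊕ T ⊕ T = False ✓
p0 ⊕ p1 = F ⊕ T = True ✓
p2 ⊕ p3 = T ⊕ F = True ✓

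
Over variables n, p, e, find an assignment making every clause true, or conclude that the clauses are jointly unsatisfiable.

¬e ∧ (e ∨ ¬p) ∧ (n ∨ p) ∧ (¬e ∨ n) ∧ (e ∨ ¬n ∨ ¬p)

Unit clause (¬e) forces e = False.
In (e ∨ ¬p) only ¬p is left, so p = False.
In (n ∨ p) only n is left, so n = True.
Check each clause:
  (¬e): ¬e holds.
  (e ∨ ¬p): ¬p holds.
  (n ∨ p): n holds.
  (¬e ∨ n): ¬e holds.
  (e ∨ ¬n ∨ ¬p): ¬p holds.
All clauses satisfied.

n = True; p = False; e = False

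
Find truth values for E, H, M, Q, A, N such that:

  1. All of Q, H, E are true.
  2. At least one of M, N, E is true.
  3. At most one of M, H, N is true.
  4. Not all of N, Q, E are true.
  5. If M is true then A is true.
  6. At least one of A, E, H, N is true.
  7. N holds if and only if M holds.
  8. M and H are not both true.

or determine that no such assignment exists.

E = True, H = True, M = False, Q = True, A = True, N = False

  (1) {Q, H, E}: all 3 true ✓
  (2) {M, N, E}: 1 true — at least one ✓
  (3) {M, H, N}: 1 true — at most one ✓
  (4) {N, Q, E}: 2/3 true — not all ✓
  (5) M=F ⇒ A: vacuous ✓
  (6) {A, E, H, N}: 3 true — at least one ✓
  (7) N=F, M=F — same ✓
  (8) M=F, H=T — not both ✓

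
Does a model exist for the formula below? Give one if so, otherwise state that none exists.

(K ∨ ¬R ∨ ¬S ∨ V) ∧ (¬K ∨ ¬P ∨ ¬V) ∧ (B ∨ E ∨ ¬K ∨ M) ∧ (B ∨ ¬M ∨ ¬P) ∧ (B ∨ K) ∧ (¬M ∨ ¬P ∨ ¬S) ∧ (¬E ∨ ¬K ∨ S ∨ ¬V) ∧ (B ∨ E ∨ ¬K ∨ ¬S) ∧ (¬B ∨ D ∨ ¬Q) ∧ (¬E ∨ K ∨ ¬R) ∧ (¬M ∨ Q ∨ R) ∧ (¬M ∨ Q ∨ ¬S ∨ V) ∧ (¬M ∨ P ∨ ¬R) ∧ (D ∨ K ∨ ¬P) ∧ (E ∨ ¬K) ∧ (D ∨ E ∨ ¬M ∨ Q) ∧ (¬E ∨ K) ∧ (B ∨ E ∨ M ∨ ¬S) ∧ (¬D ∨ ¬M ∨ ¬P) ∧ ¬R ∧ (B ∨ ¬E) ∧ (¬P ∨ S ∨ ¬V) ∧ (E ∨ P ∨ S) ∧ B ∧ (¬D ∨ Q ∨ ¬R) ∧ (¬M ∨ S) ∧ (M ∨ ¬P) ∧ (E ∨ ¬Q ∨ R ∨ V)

B = True, P = False, Q = False, R = False, K = True, D = True, M = False, V = False, S = True, E = True

Unit clause (¬R) forces R = False.
Unit clause (B) forces B = True.
Try P = True:
  (M ∨ ¬P) forces M = True.
  (¬M ∨ ¬P ∨ ¬S) forces S = False.
  clause (¬M ∨ S) is falsified — backtrack.
So P = False.
Set Q = False.
  then (¬M ∨ Q ∨ R) forces M = False.
Set K = True.
  then (E ∨ ¬K) forces E = True.
Set D = True.
Set V = False.
Set S = True.
All clauses satisfied.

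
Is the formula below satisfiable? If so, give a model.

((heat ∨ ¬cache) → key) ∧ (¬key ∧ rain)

cache: True; heat: False; rain: True; key: False

  (heat ∨ ¬cache) → key = True
    heat ∨ ¬cache = False
      ¬cache = False
  ¬key ∧ rain = True
    ¬key = True
Both conjuncts True, so the formula holds.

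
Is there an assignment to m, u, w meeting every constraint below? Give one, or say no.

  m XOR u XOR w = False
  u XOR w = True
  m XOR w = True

m = True, u = True, w = False

m XOR u XOR w = T XOR T XOR F = False ✓
u XOR w = T XOR F = True ✓
m XOR w = T XOR F = True ✓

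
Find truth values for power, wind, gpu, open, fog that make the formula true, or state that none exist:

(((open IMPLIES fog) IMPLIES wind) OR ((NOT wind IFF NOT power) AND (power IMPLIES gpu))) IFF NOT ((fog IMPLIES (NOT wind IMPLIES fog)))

power = True; wind = False; gpu = False; open = True; fog = True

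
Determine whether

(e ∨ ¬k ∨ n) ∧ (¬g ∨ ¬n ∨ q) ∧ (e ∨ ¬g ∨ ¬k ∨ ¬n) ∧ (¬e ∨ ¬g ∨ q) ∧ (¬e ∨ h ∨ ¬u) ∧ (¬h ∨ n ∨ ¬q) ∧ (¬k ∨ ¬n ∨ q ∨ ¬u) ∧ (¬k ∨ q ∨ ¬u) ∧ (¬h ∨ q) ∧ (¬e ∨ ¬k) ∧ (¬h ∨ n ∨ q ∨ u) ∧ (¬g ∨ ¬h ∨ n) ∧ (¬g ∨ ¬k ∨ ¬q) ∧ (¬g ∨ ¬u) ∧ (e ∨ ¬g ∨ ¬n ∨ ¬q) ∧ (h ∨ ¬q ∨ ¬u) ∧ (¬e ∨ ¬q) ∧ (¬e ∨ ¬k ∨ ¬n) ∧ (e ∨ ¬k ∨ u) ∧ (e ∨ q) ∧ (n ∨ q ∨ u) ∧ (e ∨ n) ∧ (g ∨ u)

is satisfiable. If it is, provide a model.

Set u = True.
  then (¬g ∨ ¬u) forces g = False.
Set e = False.
  then (e ∨ q) forces q = True.
  then (e ∨ n) forces n = True.
  then (h ∨ ¬q ∨ ¬u) forces h = True.
Set k = True.
All clauses satisfied.

u = True, g = False, e = False, h = True, q = True, n = True, k = True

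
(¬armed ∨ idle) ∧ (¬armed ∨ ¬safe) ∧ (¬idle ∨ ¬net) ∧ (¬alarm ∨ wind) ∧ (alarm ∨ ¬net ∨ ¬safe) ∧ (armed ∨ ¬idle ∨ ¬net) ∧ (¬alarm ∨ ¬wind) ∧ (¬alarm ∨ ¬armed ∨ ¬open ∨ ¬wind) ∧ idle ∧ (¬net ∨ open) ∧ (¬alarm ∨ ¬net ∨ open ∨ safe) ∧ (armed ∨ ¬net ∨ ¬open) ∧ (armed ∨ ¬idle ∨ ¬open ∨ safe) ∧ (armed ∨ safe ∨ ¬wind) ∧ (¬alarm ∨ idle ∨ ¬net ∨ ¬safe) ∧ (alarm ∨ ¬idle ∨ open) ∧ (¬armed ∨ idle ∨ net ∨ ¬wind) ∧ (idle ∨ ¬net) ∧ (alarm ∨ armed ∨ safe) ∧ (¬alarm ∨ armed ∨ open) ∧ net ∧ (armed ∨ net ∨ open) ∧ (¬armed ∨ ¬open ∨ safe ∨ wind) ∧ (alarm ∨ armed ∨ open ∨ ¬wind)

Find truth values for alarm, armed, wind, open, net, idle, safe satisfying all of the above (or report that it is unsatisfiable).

Case net = True:
  (¬idle ∨ ¬net) forces idle = False.
  Clause (idle) is falsified — contradiction.
Case net = False:
  Clause (net) is falsified — contradiction.
Both cases fail, so the formula is unsatisfiable.

UNSATISFIABLE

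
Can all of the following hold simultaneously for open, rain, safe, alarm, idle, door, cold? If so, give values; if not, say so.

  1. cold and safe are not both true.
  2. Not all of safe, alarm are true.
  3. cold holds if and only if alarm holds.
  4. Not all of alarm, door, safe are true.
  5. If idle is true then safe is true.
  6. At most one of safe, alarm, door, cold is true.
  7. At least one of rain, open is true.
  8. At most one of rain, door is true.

open=T, rain=T, safe=T, alarm=F, idle=F, door=F, cold=F

  (1) cold=F, safe=T — not both ✓
  (2) {safe, alarm}: 1/2 true — not all ✓
  (3) cold=F, alarm=F — same ✓
  (4) {alarm, door, safe}: 1/3 true — not all ✓
  (5) idle=F ⇒ safe: vacuous ✓
  (6) {safe, alarm, door, cold}: 1 true — at most one ✓
  (7) {rain, open}: 2 true — at least one ✓
  (8) {rain, door}: 1 true — at most one ✓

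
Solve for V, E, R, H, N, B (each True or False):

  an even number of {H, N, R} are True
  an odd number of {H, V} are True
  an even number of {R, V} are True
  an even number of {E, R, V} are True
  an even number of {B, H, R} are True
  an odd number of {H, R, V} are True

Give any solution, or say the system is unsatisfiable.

V = False, E = False, R = False, H = True, N = True, B = True

{H, N, R}: 2 true → even ✓
{H, V}: 1 true → odd ✓
{R, V}: 0 true → even ✓
{E, R, V}: 0 true → even ✓
{B, H, R}: 2 true → even ✓
{H, R, V}: 1 true → odd ✓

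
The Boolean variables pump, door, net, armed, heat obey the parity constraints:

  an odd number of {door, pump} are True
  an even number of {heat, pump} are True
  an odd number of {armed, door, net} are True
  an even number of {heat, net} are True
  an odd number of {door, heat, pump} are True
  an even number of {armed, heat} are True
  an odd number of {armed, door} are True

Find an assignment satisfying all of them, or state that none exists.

pump: False; door: True; net: False; armed: False; heat: False

{door, pump}: 1 true → odd ✓
{heat, pump}: 0 true → even ✓
{armed, door, net}: 1 true → odd ✓
{heat, net}: 0 true → even ✓
{door, heat, pump}: 1 true → odd ✓
{armed, heat}: 0 true → even ✓
{armed, door}: 1 true → odd ✓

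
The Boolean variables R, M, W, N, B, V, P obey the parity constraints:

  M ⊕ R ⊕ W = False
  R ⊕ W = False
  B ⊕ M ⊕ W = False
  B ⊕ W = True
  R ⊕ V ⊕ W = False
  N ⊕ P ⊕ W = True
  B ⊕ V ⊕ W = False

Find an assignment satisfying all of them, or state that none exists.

Adding constraints 1, 2, 3, 4 mod 2: every variable appears an even number of times on the left, so the left side is 0.
But the right sides sum to 1 (mod 2). 0 ≠ 1 — the system is inconsistent.

No satisfying assignment exists.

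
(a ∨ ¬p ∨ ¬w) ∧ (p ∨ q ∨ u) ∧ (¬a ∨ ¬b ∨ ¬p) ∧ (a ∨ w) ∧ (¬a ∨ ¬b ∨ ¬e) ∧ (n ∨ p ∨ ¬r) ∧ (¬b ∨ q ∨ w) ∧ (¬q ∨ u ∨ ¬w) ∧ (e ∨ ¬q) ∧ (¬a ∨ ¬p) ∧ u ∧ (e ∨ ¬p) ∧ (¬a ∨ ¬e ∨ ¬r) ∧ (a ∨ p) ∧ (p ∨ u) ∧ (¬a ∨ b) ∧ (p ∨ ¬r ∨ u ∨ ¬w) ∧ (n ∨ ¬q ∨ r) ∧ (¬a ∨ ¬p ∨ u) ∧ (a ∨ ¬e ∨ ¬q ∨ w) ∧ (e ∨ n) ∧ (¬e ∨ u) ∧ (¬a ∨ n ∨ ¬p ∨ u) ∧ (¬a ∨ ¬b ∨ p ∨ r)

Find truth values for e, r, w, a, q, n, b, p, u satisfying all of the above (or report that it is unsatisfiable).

Unit clause (u) forces u = True.
Set e = False.
  then (e ∨ ¬q) forces q = False.
  then (e ∨ ¬p) forces p = False.
  then (a ∨ p) forces a = True.
  then (¬a ∨ b) forces b = True.
  then (e ∨ n) forces n = True.
  then (¬a ∨ ¬b ∨ p ∨ r) forces r = True.
  then (¬b ∨ q ∨ w) forces w = True.
All clauses satisfied.

e = False, r = True, w = True, a = True, q = False, n = True, b = True, p = False, u = True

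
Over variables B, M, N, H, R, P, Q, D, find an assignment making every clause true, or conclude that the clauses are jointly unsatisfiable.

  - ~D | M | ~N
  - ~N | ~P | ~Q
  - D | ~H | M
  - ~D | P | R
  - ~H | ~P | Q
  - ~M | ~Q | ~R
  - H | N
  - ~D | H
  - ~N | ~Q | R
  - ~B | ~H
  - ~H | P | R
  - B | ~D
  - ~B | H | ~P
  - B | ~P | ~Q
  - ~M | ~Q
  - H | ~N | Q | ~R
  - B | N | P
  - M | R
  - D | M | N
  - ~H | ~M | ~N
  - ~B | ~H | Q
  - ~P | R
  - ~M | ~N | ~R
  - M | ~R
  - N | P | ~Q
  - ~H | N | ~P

B = True, M = True, N = True, H = False, R = False, P = False, Q = False, D = False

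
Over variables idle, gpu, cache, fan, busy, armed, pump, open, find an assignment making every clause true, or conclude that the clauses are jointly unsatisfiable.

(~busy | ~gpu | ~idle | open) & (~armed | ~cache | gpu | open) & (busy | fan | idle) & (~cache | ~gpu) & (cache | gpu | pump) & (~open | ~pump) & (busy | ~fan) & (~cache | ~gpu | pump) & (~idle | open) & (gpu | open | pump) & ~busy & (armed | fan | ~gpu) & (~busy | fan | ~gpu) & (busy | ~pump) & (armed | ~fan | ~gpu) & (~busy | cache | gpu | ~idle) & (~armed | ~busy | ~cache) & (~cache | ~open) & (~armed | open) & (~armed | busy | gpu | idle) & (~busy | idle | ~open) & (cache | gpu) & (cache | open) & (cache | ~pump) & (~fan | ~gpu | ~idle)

Unit clause (~busy) forces busy = False.
In (busy | ~pump) only ~pump is left, so pump = False.
In (busy | ~fan) only ~fan is left, so fan = False.
In (busy | fan | idle) only idle is left, so idle = True.
In (~idle | open) only open is left, so open = True.
In (~cache | ~open) only ~cache is left, so cache = False.
In (cache | gpu) only gpu is left, so gpu = True.
In (armed | fan | ~gpu) only armed is left, so armed = True.
All clauses satisfied.

idle: True, gpu: True, cache: False, fan: False, busy: False, armed: True, pump: False, open: True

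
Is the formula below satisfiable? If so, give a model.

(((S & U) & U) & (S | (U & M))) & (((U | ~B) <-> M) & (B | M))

M = True, U = True, B = False, S = True

  ((S & U) & U) & (S | (U & M)) = True
    (S & U) & U = True
      S & U = True
    S | (U & M) = True
      U & M = True
  ((U | ~B) <-> M) & (B | M) = True
    (U | ~B) <-> M = True
      U | ~B = True
        ~B = True
    B | M = True
Both conjuncts True, so the formula holds.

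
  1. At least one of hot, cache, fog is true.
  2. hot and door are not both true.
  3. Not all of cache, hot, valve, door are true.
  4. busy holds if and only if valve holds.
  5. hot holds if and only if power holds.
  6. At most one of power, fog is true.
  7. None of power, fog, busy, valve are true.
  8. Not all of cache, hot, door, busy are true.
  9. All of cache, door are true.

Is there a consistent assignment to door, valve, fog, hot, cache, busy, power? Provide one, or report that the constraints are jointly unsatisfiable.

door=T, valve=F, fog=F, hot=F, cache=T, busy=F, power=F

  (1) {hot, cache, fog}: 1 true — at least one ✓
  (2) hot=F, door=T — not both ✓
  (3) {cache, hot, valve, door}: 2/4 true — not all ✓
  (4) busy=F, valve=F — same ✓
  (5) hot=F, power=F — same ✓
  (6) {power, fog}: 0 true — at most one ✓
  (7) {power, fog, busy, valve}: 0 true — none ✓
  (8) {cache, hot, door, busy}: 2/4 true — not all ✓
  (9) {cache, door}: all 2 true ✓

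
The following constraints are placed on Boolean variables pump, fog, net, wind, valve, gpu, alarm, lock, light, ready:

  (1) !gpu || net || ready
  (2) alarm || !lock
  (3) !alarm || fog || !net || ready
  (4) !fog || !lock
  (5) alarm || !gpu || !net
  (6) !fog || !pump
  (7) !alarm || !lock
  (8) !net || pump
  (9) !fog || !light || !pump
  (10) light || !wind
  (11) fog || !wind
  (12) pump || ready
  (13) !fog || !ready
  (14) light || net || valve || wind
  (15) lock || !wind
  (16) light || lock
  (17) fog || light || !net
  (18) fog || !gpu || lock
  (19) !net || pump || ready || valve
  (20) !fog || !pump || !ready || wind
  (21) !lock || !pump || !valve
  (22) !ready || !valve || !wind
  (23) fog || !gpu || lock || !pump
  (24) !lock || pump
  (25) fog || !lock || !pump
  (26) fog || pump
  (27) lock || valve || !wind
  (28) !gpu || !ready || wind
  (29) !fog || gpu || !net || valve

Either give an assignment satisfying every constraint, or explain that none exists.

pump: True, fog: False, net: False, wind: False, valve: False, gpu: False, alarm: False, lock: False, light: True, ready: False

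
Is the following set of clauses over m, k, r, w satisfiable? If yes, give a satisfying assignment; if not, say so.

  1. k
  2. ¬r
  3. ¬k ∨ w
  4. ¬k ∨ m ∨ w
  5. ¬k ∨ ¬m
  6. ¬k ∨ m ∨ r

No satisfying assignment exists.

Case m = True:
  (k) forces k = True.
  Clause (¬k ∨ ¬m) is falsified — contradiction.
Case m = False:
  (k) forces k = True.
  (¬r) forces r = False.
  Clause (¬k ∨ m ∨ r) is falsified — contradiction.
Both cases fail, so the formula is unsatisfiable.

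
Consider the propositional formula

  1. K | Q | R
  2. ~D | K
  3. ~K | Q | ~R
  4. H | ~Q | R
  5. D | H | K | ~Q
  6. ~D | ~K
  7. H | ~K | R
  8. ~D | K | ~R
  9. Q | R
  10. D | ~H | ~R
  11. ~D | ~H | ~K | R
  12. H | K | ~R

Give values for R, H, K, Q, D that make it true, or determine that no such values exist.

Set R = True.
Try H = True:
  (D | ~H | ~R) forces D = True.
  (~D | K) forces K = True.
  clause (~D | ~K) is falsified — backtrack.
So H = False.
  then (H | K | ~R) forces K = True.
  then (~K | Q | ~R) forces Q = True.
  then (~D | ~K) forces D = False.
All clauses satisfied.

R=T; H=F; K=T; Q=T; D=F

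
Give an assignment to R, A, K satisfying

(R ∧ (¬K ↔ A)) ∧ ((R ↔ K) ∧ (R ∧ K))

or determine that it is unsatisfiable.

R: True, A: False, K: True

  R ∧ (¬K ↔ A) = True
    ¬K ↔ A = True
      ¬K = False
  (R ↔ K) ∧ (R ∧ K) = True
    R ↔ K = True
    R ∧ K = True
Both conjuncts True, so the formula holds.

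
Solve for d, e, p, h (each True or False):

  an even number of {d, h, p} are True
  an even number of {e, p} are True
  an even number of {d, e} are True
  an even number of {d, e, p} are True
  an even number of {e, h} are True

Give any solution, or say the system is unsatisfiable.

d: False, e: False, p: False, h: False

{d, h, p}: 0 true → even ✓
{e, p}: 0 true → even ✓
{d, e}: 0 true → even ✓
{d, e, p}: 0 true → even ✓
{e, h}: 0 true → even ✓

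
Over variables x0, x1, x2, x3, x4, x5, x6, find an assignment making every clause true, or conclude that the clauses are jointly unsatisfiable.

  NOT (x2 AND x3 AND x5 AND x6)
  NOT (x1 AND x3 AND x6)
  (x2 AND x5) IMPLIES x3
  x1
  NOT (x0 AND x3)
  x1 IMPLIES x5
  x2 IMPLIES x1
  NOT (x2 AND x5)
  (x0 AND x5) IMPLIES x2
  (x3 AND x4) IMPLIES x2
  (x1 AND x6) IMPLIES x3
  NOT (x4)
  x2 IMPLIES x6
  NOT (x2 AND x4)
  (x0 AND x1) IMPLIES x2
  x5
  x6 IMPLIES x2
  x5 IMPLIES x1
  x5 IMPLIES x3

x0 = False, x1 = True, x2 = False, x3 = True, x4 = False, x5 = True, x6 = False

Unit clause (x1) forces x1 = True.
Unit clause (x5) forces x5 = True.
In (NOT x2 OR NOT x5) only NOT x2 is left, so x2 = False.
In (x3 OR NOT x5) only x3 is left, so x3 = True.
Unit clause (NOT x4) forces x4 = False.
In (NOT x0 OR NOT x1 OR x2) only NOT x0 is left, so x0 = False.
In (NOT x1 OR NOT x3 OR NOT x6) only NOT x6 is left, so x6 = False.
All clauses satisfied.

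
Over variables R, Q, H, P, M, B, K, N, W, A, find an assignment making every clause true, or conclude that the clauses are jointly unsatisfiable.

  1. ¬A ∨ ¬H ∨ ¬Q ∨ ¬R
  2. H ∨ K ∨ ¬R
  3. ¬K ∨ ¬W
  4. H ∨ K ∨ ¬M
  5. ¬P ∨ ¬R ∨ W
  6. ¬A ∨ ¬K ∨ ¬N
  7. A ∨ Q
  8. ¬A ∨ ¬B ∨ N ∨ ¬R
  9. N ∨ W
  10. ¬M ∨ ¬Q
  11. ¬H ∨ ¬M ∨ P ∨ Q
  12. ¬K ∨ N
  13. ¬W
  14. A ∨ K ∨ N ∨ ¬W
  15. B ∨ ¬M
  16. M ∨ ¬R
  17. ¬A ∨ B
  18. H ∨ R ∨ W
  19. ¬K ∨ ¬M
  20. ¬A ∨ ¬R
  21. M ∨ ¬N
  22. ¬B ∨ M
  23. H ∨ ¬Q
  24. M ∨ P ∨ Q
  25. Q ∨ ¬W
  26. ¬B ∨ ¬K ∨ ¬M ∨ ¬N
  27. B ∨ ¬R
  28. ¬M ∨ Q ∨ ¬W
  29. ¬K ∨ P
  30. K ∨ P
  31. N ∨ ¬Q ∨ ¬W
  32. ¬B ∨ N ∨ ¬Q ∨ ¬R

R = False, Q = False, H = True, P = True, M = True, B = True, K = False, N = True, W = False, A = True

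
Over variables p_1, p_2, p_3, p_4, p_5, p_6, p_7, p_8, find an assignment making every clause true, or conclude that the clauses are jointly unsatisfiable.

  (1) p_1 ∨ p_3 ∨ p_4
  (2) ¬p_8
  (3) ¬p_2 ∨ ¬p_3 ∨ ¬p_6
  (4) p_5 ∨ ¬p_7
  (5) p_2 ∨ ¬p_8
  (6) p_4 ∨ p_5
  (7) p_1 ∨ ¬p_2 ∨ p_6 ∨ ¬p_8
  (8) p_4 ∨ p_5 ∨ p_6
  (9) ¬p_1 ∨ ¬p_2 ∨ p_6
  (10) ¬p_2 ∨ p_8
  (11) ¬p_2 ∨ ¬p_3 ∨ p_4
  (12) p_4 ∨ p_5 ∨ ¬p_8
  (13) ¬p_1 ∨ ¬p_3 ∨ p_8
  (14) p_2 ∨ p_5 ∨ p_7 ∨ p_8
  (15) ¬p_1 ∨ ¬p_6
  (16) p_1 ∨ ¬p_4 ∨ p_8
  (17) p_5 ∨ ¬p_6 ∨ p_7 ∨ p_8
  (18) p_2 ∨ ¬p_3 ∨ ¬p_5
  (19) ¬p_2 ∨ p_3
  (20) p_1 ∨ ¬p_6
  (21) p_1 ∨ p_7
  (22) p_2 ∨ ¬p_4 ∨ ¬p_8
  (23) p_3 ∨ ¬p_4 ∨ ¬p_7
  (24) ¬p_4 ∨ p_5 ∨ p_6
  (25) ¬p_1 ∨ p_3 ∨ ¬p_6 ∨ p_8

p_1: True, p_2: False, p_3: False, p_4: True, p_5: True, p_6: False, p_7: False, p_8: False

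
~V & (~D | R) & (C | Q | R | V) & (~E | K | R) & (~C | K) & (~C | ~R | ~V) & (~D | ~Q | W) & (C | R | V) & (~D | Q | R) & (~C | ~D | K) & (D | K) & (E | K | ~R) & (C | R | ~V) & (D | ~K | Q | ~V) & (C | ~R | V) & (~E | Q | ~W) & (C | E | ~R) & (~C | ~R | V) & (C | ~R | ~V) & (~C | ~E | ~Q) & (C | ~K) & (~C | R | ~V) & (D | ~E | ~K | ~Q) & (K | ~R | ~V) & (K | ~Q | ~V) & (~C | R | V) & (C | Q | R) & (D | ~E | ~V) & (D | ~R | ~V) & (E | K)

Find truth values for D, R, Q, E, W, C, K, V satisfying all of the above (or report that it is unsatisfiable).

No satisfying assignment exists.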